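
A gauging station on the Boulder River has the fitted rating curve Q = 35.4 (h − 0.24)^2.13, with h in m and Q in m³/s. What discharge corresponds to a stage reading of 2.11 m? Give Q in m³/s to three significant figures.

Q = 35.4 × (2.11 − 0.24)^2.13 = 35.4 × 1.87^2.13 = 134.3 m³/s

134 m³/s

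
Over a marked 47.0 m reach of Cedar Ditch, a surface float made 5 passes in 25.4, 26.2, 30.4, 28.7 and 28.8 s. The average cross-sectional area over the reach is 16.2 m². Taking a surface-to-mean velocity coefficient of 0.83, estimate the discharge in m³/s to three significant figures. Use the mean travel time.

t̄ = (25.4 + 26.2 + 30.4 + 28.7 + 28.8) / 5 = 27.9 s
v_surface = L / t̄ = 47.0 / 27.9 = 1.685 m/s
v_mean = 0.83 × 1.685 = 1.398 m/s
Q = A × v_mean = 16.2 × 1.398 = 22.65 m³/s

22.7 m³/s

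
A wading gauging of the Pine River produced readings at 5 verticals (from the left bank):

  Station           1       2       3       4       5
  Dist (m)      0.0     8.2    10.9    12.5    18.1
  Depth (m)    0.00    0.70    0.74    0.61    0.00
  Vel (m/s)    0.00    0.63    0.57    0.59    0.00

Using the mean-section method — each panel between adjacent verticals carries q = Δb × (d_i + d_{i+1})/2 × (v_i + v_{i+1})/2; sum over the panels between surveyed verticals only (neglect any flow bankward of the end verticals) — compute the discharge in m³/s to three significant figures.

3.20 m³/s

Panel 1-2: Δb = 8.2 m, d̄ = (0.00+0.70)/2 = 0.35, v̄ = (0.00+0.63)/2 = 0.315 → q = 8.2×0.35×0.315 = 0.9041 m³/s
Panel 2-3: Δb = 2.7 m, d̄ = (0.70+0.74)/2 = 0.72, v̄ = (0.63+0.57)/2 = 0.6 → q = 2.7×0.72×0.6 = 1.166 m³/s
Panel 3-4: Δb = 1.6 m, d̄ = (0.74+0.61)/2 = 0.675, v̄ = (0.57+0.59)/2 = 0.58 → q = 1.6×0.675×0.58 = 0.6264 m³/s
Panel 4-5: Δb = 5.6 m, d̄ = (0.61+0.00)/2 = 0.305, v̄ = (0.59+0.00)/2 = 0.295 → q = 5.6×0.305×0.295 = 0.5039 m³/s
Q = Σ q = 3.201 m³/s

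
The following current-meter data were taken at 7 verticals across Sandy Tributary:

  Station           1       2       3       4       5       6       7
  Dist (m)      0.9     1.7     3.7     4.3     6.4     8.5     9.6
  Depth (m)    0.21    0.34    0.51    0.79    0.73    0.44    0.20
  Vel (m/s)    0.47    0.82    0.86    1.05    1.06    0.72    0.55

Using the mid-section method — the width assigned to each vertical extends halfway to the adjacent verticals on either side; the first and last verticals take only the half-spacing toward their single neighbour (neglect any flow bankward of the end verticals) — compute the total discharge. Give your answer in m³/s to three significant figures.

4.31 m³/s

w_1 = (1.7 − 0.9)/2 = 0.4 m; q_1 = 0.47 × 0.21 × 0.4 = 0.03948 m³/s
w_2 = (3.7 − 0.9)/2 = 1.4 m; q_2 = 0.82 × 0.34 × 1.4 = 0.3903 m³/s
w_3 = (4.3 − 1.7)/2 = 1.3 m; q_3 = 0.86 × 0.51 × 1.3 = 0.5702 m³/s
w_4 = (6.4 − 3.7)/2 = 1.35 m; q_4 = 1.05 × 0.79 × 1.35 = 1.120 m³/s
w_5 = (8.5 − 4.3)/2 = 2.1 m; q_5 = 1.06 × 0.73 × 2.1 = 1.625 m³/s
w_6 = (9.6 − 6.4)/2 = 1.6 m; q_6 = 0.72 × 0.44 × 1.6 = 0.5069 m³/s
w_7 = (9.6 − 8.5)/2 = 0.55 m; q_7 = 0.55 × 0.20 × 0.55 = 0.06050 m³/s
Q = Σ qᵢ = 4.312 m³/s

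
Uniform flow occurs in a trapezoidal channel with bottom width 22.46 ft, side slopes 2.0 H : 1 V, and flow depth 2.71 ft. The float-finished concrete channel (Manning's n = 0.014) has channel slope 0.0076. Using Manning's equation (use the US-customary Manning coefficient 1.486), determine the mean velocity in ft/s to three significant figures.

15.6 ft/s

A = (b + z·y)·y = (22.46 + 2.0×2.71)×2.71 = 75.55 ft²
P = b + 2y√(1+z²) = 22.46 + 2×2.71×√(1+2.0²) = 34.58 ft
R = A/P = 75.55/34.58 = 2.185 ft
Q = (1.486/n)·A·R^(2/3)·S^(1/2) = (1.486/0.014) × 75.55 × 2.185^(2/3) × 0.0076^(1/2) = 1177 ft³/s
V = Q/A = 1177/75.55 = 15.58 ft/s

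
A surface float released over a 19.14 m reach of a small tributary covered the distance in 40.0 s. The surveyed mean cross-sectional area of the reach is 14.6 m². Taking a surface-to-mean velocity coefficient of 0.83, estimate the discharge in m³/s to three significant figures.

v_surface = L / t̄ = 19.14 / 40 = 0.4785 m/s
v_mean = 0.83 × 0.4785 = 0.3972 m/s
Q = A × v_mean = 14.6 × 0.3972 = 5.798 m³/s

5.80 m³/s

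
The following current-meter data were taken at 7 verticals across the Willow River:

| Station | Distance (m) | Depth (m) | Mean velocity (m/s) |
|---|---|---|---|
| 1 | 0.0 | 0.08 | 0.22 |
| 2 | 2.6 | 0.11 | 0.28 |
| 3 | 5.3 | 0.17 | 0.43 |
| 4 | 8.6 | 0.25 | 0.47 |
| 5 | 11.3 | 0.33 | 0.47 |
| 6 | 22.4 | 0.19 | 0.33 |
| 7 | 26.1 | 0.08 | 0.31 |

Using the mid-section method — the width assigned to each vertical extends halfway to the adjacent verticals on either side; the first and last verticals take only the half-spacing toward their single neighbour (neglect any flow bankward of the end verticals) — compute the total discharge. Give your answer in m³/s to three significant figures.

w_1 = (2.6 − 0.0)/2 = 1.3 m; q_1 = 0.22 × 0.08 × 1.3 = 0.02288 m³/s
w_2 = (5.3 − 0.0)/2 = 2.65 m; q_2 = 0.28 × 0.11 × 2.65 = 0.08162 m³/s
w_3 = (8.6 − 2.6)/2 = 3 m; q_3 = 0.43 × 0.17 × 3 = 0.2193 m³/s
w_4 = (11.3 − 5.3)/2 = 3 m; q_4 = 0.47 × 0.25 × 3 = 0.3525 m³/s
w_5 = (22.4 − 8.6)/2 = 6.9 m; q_5 = 0.47 × 0.33 × 6.9 = 1.070 m³/s
w_6 = (26.1 − 11.3)/2 = 7.4 m; q_6 = 0.33 × 0.19 × 7.4 = 0.4640 m³/s
w_7 = (26.1 − 22.4)/2 = 1.85 m; q_7 = 0.31 × 0.08 × 1.85 = 0.04588 m³/s
Q = Σ qᵢ = 2.256 m³/s

2.26 m³/s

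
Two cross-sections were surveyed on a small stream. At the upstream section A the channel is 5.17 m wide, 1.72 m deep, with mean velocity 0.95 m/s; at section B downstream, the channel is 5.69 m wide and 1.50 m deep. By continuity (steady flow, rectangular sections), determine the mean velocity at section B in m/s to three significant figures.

Q = A₁V₁ = (5.17×1.72) × 0.95 = 8.448 m³/s
A₂ = 5.69 × 1.50 = 8.535 m²
V₂ = Q/A₂ = 8.448/8.535 = 0.9898 m/s

0.990 m/s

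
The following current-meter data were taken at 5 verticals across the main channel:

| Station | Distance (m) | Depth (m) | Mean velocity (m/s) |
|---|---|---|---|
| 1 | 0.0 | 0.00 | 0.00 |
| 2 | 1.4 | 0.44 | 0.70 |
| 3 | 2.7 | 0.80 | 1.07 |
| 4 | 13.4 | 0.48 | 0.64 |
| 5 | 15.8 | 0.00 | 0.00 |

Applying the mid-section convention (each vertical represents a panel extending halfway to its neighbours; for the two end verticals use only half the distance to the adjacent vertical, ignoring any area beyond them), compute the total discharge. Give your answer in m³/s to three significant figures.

w_2 = (2.7 − 0.0)/2 = 1.35 m; q_2 = 0.70 × 0.44 × 1.35 = 0.4158 m³/s
w_3 = (13.4 − 1.4)/2 = 6 m; q_3 = 1.07 × 0.80 × 6 = 5.136 m³/s
w_4 = (15.8 − 2.7)/2 = 6.55 m; q_4 = 0.64 × 0.48 × 6.55 = 2.012 m³/s
Stations 1, 5 contribute zero (depth or velocity is 0).
Q = Σ qᵢ = 7.564 m³/s

7.56 m³/s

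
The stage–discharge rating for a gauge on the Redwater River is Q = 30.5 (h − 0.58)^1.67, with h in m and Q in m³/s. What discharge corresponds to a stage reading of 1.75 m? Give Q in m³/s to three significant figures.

Q = 30.5 × (1.75 − 0.58)^1.67 = 30.5 × 1.17^1.67 = 39.64 m³/s

39.6 m³/s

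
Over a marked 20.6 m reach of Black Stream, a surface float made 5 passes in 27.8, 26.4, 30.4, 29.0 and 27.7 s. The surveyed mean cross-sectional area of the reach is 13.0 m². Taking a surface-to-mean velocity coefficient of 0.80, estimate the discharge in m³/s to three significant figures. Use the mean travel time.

7.58 m³/s

t̄ = (27.8 + 26.4 + 30.4 + 29.0 + 27.7) / 5 = 28.26 s
v_surface = L / t̄ = 20.6 / 28.26 = 0.7289 m/s
v_mean = 0.80 × 0.7289 = 0.5832 m/s
Q = A × v_mean = 13.0 × 0.5832 = 7.581 m³/s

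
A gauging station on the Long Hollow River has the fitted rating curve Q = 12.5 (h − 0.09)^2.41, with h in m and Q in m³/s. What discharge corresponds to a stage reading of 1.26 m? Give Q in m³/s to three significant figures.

18.2 m³/s

Q = 12.5 × (1.26 − 0.09)^2.41 = 12.5 × 1.17^2.41 = 18.25 m³/s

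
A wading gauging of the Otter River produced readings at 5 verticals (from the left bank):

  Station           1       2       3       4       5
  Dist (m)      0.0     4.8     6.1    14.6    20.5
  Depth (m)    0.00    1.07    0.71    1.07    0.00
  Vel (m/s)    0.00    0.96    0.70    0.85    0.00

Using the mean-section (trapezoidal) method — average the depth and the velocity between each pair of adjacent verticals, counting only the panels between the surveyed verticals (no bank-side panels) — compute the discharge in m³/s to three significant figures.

Panel 1-2: Δb = 4.8 m, d̄ = (0.00+1.07)/2 = 0.535, v̄ = (0.00+0.96)/2 = 0.48 → q = 4.8×0.535×0.48 = 1.233 m³/s
Panel 2-3: Δb = 1.3 m, d̄ = (1.07+0.71)/2 = 0.89, v̄ = (0.96+0.70)/2 = 0.83 → q = 1.3×0.89×0.83 = 0.9603 m³/s
Panel 3-4: Δb = 8.5 m, d̄ = (0.71+1.07)/2 = 0.89, v̄ = (0.70+0.85)/2 = 0.775 → q = 8.5×0.89×0.775 = 5.863 m³/s
Panel 4-5: Δb = 5.9 m, d̄ = (1.07+0.00)/2 = 0.535, v̄ = (0.85+0.00)/2 = 0.425 → q = 5.9×0.535×0.425 = 1.342 m³/s
Q = Σ q = 9.397 m³/s

9.40 m³/s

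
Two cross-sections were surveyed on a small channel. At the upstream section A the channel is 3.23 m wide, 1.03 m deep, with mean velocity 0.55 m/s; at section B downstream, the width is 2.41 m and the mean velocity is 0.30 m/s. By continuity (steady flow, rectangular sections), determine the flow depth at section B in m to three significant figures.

2.53 m

Q = A₁V₁ = (3.23×1.03) × 0.55 = 1.830 m³/s
d₂ = Q/(b₂ V₂) = 1.830/(2.41×0.30) = 2.531 m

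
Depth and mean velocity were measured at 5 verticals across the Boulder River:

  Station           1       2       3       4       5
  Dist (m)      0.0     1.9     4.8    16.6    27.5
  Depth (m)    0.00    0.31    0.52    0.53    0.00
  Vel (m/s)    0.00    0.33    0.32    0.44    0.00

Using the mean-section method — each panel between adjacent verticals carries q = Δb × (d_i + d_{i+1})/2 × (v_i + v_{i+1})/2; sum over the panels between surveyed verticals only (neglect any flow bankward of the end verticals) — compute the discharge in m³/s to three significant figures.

3.43 m³/s

Panel 1-2: Δb = 1.9 m, d̄ = (0.00+0.31)/2 = 0.155, v̄ = (0.00+0.33)/2 = 0.165 → q = 1.9×0.155×0.165 = 0.04859 m³/s
Panel 2-3: Δb = 2.9 m, d̄ = (0.31+0.52)/2 = 0.415, v̄ = (0.33+0.32)/2 = 0.325 → q = 2.9×0.415×0.325 = 0.3911 m³/s
Panel 3-4: Δb = 11.8 m, d̄ = (0.52+0.53)/2 = 0.525, v̄ = (0.32+0.44)/2 = 0.38 → q = 11.8×0.525×0.38 = 2.354 m³/s
Panel 4-5: Δb = 10.9 m, d̄ = (0.53+0.00)/2 = 0.265, v̄ = (0.44+0.00)/2 = 0.22 → q = 10.9×0.265×0.22 = 0.6355 m³/s
Q = Σ q = 3.429 m³/s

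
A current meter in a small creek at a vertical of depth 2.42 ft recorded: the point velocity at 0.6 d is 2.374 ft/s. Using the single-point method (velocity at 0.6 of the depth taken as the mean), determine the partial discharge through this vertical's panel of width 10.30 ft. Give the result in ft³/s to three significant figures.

59.2 ft³/s

v̄ = v₀.₆ = 2.374 ft/s
q = v̄ × d × w = 2.374 × 2.42 × 10.30 = 59.17 ft³/s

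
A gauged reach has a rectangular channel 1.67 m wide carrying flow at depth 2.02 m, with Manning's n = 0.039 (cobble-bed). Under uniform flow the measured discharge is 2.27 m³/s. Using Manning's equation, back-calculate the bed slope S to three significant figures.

A = b·y = 1.67 × 2.02 = 3.373 m²
P = b + 2y = 1.67 + 2×2.02 = 5.710 m
R = A/P = 3.373/5.710 = 0.5908 m
S = (Q·n / (1·A·R^(2/3)))² = (2.27×0.039 / (1×3.373×0.7041))² = 0.001389

0.00139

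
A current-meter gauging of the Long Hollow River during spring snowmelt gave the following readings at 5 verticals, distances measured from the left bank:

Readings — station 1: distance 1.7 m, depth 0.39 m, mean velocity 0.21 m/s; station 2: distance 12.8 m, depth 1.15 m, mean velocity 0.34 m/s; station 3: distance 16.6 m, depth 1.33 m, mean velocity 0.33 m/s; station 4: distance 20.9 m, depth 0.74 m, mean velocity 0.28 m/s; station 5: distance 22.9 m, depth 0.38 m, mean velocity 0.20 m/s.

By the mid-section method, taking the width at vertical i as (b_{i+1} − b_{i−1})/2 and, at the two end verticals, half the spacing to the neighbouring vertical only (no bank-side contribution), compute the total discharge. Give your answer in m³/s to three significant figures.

w_1 = (12.8 − 1.7)/2 = 5.55 m; q_1 = 0.21 × 0.39 × 5.55 = 0.4545 m³/s
w_2 = (16.6 − 1.7)/2 = 7.45 m; q_2 = 0.34 × 1.15 × 7.45 = 2.913 m³/s
w_3 = (20.9 − 12.8)/2 = 4.05 m; q_3 = 0.33 × 1.33 × 4.05 = 1.778 m³/s
w_4 = (22.9 − 16.6)/2 = 3.15 m; q_4 = 0.28 × 0.74 × 3.15 = 0.6527 m³/s
w_5 = (22.9 − 20.9)/2 = 1 m; q_5 = 0.20 × 0.38 × 1 = 0.07600 m³/s
Q = Σ qᵢ = 5.874 m³/s

5.87 m³/s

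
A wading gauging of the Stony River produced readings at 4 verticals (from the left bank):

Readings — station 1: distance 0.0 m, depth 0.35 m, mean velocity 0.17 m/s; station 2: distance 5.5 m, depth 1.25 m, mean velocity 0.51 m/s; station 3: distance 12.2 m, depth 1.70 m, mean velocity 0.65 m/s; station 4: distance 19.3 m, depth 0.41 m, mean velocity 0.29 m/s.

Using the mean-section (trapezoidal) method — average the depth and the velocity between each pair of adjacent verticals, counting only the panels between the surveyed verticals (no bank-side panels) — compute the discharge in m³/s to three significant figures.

10.7 m³/s

Panel 1-2: Δb = 5.5 m, d̄ = (0.35+1.25)/2 = 0.8, v̄ = (0.17+0.51)/2 = 0.34 → q = 5.5×0.8×0.34 = 1.496 m³/s
Panel 2-3: Δb = 6.7 m, d̄ = (1.25+1.70)/2 = 1.475, v̄ = (0.51+0.65)/2 = 0.58 → q = 6.7×1.475×0.58 = 5.732 m³/s
Panel 3-4: Δb = 7.1 m, d̄ = (1.70+0.41)/2 = 1.055, v̄ = (0.65+0.29)/2 = 0.47 → q = 7.1×1.055×0.47 = 3.521 m³/s
Q = Σ q = 10.75 m³/s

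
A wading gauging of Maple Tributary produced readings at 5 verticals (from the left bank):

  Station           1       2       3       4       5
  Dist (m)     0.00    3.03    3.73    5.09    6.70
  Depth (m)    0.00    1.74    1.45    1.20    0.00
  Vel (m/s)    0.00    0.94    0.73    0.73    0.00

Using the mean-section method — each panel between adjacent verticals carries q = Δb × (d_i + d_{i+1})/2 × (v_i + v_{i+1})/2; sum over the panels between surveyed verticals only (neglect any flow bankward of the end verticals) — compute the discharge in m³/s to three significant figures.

3.84 m³/s

Panel 1-2: Δb = 3.03 m, d̄ = (0.00+1.74)/2 = 0.87, v̄ = (0.00+0.94)/2 = 0.47 → q = 3.03×0.87×0.47 = 1.239 m³/s
Panel 2-3: Δb = 0.7 m, d̄ = (1.74+1.45)/2 = 1.595, v̄ = (0.94+0.73)/2 = 0.835 → q = 0.7×1.595×0.835 = 0.9323 m³/s
Panel 3-4: Δb = 1.36 m, d̄ = (1.45+1.20)/2 = 1.325, v̄ = (0.73+0.73)/2 = 0.73 → q = 1.36×1.325×0.73 = 1.315 m³/s
Panel 4-5: Δb = 1.61 m, d̄ = (1.20+0.00)/2 = 0.6, v̄ = (0.73+0.00)/2 = 0.365 → q = 1.61×0.6×0.365 = 0.3526 m³/s
Q = Σ q = 3.839 m³/s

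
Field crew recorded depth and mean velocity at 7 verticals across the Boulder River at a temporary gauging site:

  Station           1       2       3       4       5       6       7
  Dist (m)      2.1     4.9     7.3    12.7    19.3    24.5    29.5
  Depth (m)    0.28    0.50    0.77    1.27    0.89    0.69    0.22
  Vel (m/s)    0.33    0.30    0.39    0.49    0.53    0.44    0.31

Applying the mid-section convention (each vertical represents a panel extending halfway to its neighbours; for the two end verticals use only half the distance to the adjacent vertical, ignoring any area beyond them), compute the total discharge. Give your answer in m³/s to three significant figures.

w_1 = (4.9 − 2.1)/2 = 1.4 m; q_1 = 0.33 × 0.28 × 1.4 = 0.1294 m³/s
w_2 = (7.3 − 2.1)/2 = 2.6 m; q_2 = 0.30 × 0.50 × 2.6 = 0.3900 m³/s
w_3 = (12.7 − 4.9)/2 = 3.9 m; q_3 = 0.39 × 0.77 × 3.9 = 1.171 m³/s
w_4 = (19.3 − 7.3)/2 = 6 m; q_4 = 0.49 × 1.27 × 6 = 3.734 m³/s
w_5 = (24.5 − 12.7)/2 = 5.9 m; q_5 = 0.53 × 0.89 × 5.9 = 2.783 m³/s
w_6 = (29.5 − 19.3)/2 = 5.1 m; q_6 = 0.44 × 0.69 × 5.1 = 1.548 m³/s
w_7 = (29.5 − 24.5)/2 = 2.5 m; q_7 = 0.31 × 0.22 × 2.5 = 0.1705 m³/s
Q = Σ qᵢ = 9.926 m³/s

9.93 m³/s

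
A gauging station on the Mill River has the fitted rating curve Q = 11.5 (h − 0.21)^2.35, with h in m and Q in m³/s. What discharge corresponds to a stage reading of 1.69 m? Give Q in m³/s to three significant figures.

Q = 11.5 × (1.69 − 0.21)^2.35 = 11.5 × 1.48^2.35 = 28.89 m³/s

28.9 m³/s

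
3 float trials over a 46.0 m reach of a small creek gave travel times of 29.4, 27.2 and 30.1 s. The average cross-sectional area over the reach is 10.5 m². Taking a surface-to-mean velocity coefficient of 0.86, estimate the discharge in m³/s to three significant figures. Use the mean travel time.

t̄ = (29.4 + 27.2 + 30.1) / 3 = 28.9 s
v_surface = L / t̄ = 46.0 / 28.9 = 1.592 m/s
v_mean = 0.86 × 1.592 = 1.369 m/s
Q = A × v_mean = 10.5 × 1.369 = 14.37 m³/s

14.4 m³/s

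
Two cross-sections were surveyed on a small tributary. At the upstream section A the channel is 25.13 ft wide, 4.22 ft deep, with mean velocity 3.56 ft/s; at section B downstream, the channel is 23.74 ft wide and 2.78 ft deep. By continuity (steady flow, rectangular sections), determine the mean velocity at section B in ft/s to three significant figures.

5.72 ft/s

Q = A₁V₁ = (25.13×4.22) × 3.56 = 377.5 ft³/s
A₂ = 23.74 × 2.78 = 66.00 ft²
V₂ = Q/A₂ = 377.5/66.00 = 5.720 ft/s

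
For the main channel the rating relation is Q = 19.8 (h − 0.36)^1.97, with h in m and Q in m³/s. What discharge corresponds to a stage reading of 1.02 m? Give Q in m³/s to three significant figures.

Q = 19.8 × (1.02 − 0.36)^1.97 = 19.8 × 0.66^1.97 = 8.733 m³/s

8.73 m³/s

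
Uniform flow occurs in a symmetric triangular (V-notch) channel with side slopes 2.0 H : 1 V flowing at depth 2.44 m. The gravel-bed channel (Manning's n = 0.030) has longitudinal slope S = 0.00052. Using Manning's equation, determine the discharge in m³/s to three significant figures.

A = z·y² = 2.0×2.44² = 11.91 m²
P = 2y√(1+z²) = 2×2.44×√(1+2.0²) = 10.91 m
R = A/P = 11.91/10.91 = 1.091 m
Q = (1/n)·A·R^(2/3)·S^(1/2) = (1/0.030) × 11.91 × 1.091^(2/3) × 0.00052^(1/2) = 9.593 m³/s

9.59 m³/s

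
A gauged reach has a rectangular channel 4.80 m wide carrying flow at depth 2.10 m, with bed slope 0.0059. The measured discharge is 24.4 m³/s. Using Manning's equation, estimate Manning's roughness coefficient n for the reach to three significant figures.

A = b·y = 4.80 × 2.10 = 10.08 m²
P = b + 2y = 4.80 + 2×2.10 = 9.000 m
R = A/P = 10.08/9.000 = 1.120 m
n = (1/Q)·A·R^(2/3)·S^(1/2) = (1/24.4) × 10.08 × 1.078 × 0.07681 = 0.03422

0.0342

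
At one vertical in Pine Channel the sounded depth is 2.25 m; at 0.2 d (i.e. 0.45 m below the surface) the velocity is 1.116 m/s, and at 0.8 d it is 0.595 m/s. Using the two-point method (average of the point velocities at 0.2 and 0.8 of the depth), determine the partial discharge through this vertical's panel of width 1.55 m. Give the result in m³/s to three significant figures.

v̄ = (1.116 + 0.595) / 2 = 0.8555 m/s
q = v̄ × d × w = 0.8555 × 2.25 × 1.55 = 2.984 m³/s

2.98 m³/s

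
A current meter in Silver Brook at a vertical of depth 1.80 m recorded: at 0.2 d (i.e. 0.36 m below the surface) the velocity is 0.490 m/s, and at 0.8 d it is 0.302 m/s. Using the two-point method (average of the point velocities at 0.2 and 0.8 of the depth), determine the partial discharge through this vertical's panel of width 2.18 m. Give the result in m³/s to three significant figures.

v̄ = (0.490 + 0.302) / 2 = 0.3960 m/s
q = v̄ × d × w = 0.3960 × 1.80 × 2.18 = 1.554 m³/s

1.55 m³/s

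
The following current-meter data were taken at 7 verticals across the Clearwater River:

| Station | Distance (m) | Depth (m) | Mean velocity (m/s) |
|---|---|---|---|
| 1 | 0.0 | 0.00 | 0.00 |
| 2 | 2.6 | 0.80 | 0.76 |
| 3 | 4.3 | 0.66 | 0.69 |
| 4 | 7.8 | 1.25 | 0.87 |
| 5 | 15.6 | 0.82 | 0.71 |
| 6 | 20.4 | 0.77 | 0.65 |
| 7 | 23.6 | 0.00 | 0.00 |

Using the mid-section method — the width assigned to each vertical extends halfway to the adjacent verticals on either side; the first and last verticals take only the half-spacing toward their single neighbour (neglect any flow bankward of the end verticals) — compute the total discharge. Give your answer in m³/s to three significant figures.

w_2 = (4.3 − 0.0)/2 = 2.15 m; q_2 = 0.76 × 0.80 × 2.15 = 1.307 m³/s
w_3 = (7.8 − 2.6)/2 = 2.6 m; q_3 = 0.69 × 0.66 × 2.6 = 1.184 m³/s
w_4 = (15.6 − 4.3)/2 = 5.65 m; q_4 = 0.87 × 1.25 × 5.65 = 6.144 m³/s
w_5 = (20.4 − 7.8)/2 = 6.3 m; q_5 = 0.71 × 0.82 × 6.3 = 3.668 m³/s
w_6 = (23.6 − 15.6)/2 = 4 m; q_6 = 0.65 × 0.77 × 4 = 2.002 m³/s
Stations 1, 7 contribute zero (depth or velocity is 0).
Q = Σ qᵢ = 14.31 m³/s

14.3 m³/s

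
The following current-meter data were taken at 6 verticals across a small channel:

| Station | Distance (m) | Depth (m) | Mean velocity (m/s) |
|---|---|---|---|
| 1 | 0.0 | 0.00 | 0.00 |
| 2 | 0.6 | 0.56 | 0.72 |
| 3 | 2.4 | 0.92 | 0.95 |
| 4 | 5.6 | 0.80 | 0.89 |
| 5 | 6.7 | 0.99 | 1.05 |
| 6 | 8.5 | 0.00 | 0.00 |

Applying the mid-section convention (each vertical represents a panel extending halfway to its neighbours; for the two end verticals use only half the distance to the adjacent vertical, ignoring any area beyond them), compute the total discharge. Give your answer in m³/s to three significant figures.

5.71 m³/s

w_2 = (2.4 − 0.0)/2 = 1.2 m; q_2 = 0.72 × 0.56 × 1.2 = 0.4838 m³/s
w_3 = (5.6 − 0.6)/2 = 2.5 m; q_3 = 0.95 × 0.92 × 2.5 = 2.185 m³/s
w_4 = (6.7 − 2.4)/2 = 2.15 m; q_4 = 0.89 × 0.80 × 2.15 = 1.531 m³/s
w_5 = (8.5 − 5.6)/2 = 1.45 m; q_5 = 1.05 × 0.99 × 1.45 = 1.507 m³/s
Stations 1, 6 contribute zero (depth or velocity is 0).
Q = Σ qᵢ = 5.707 m³/s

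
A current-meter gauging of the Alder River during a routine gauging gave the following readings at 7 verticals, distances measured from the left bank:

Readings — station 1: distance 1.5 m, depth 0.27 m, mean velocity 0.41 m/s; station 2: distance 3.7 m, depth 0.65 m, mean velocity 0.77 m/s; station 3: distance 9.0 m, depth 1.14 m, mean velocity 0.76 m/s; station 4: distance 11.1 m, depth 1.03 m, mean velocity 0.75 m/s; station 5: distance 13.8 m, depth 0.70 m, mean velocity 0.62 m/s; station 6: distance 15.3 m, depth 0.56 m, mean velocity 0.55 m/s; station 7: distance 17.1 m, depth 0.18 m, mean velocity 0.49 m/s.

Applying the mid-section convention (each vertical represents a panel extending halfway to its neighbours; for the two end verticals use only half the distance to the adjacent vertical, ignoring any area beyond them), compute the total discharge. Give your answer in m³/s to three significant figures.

8.56 m³/s

w_1 = (3.7 − 1.5)/2 = 1.1 m; q_1 = 0.41 × 0.27 × 1.1 = 0.1218 m³/s
w_2 = (9.0 − 1.5)/2 = 3.75 m; q_2 = 0.77 × 0.65 × 3.75 = 1.877 m³/s
w_3 = (11.1 − 3.7)/2 = 3.7 m; q_3 = 0.76 × 1.14 × 3.7 = 3.206 m³/s
w_4 = (13.8 − 9.0)/2 = 2.4 m; q_4 = 0.75 × 1.03 × 2.4 = 1.854 m³/s
w_5 = (15.3 − 11.1)/2 = 2.1 m; q_5 = 0.62 × 0.70 × 2.1 = 0.9114 m³/s
w_6 = (17.1 − 13.8)/2 = 1.65 m; q_6 = 0.55 × 0.56 × 1.65 = 0.5082 m³/s
w_7 = (17.1 − 15.3)/2 = 0.9 m; q_7 = 0.49 × 0.18 × 0.9 = 0.07938 m³/s
Q = Σ qᵢ = 8.557 m³/s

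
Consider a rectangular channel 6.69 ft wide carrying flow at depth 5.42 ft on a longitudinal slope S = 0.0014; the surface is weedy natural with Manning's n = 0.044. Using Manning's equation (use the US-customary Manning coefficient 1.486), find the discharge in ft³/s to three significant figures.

A = b·y = 6.69 × 5.42 = 36.26 ft²
P = b + 2y = 6.69 + 2×5.42 = 17.53 ft
R = A/P = 36.26/17.53 = 2.068 ft
Q = (1.486/n)·A·R^(2/3)·S^(1/2) = (1.486/0.044) × 36.26 × 2.068^(2/3) × 0.0014^(1/2) = 74.38 ft³/s

74.4 ft³/s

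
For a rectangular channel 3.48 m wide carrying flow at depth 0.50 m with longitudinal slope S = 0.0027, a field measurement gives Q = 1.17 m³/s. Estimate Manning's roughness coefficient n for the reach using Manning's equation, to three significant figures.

A = b·y = 3.48 × 0.50 = 1.740 m²
P = b + 2y = 3.48 + 2×0.50 = 4.480 m
R = A/P = 1.740/4.480 = 0.3884 m
n = (1/Q)·A·R^(2/3)·S^(1/2) = (1/1.17) × 1.740 × 0.5323 × 0.05196 = 0.04114

0.0411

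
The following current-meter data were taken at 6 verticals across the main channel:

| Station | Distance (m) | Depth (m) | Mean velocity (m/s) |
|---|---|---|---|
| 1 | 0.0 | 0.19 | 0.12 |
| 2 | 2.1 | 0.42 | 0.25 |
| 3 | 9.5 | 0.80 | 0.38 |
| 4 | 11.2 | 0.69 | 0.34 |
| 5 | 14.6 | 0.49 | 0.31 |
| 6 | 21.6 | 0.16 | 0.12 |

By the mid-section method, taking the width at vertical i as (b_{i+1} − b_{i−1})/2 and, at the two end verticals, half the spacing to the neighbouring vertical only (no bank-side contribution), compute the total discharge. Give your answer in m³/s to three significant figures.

3.36 m³/s

w_1 = (2.1 − 0.0)/2 = 1.05 m; q_1 = 0.12 × 0.19 × 1.05 = 0.02394 m³/s
w_2 = (9.5 − 0.0)/2 = 4.75 m; q_2 = 0.25 × 0.42 × 4.75 = 0.4988 m³/s
w_3 = (11.2 − 2.1)/2 = 4.55 m; q_3 = 0.38 × 0.80 × 4.55 = 1.383 m³/s
w_4 = (14.6 − 9.5)/2 = 2.55 m; q_4 = 0.34 × 0.69 × 2.55 = 0.5982 m³/s
w_5 = (21.6 − 11.2)/2 = 5.2 m; q_5 = 0.31 × 0.49 × 5.2 = 0.7899 m³/s
w_6 = (21.6 − 14.6)/2 = 3.5 m; q_6 = 0.12 × 0.16 × 3.5 = 0.06720 m³/s
Q = Σ qᵢ = 3.361 m³/s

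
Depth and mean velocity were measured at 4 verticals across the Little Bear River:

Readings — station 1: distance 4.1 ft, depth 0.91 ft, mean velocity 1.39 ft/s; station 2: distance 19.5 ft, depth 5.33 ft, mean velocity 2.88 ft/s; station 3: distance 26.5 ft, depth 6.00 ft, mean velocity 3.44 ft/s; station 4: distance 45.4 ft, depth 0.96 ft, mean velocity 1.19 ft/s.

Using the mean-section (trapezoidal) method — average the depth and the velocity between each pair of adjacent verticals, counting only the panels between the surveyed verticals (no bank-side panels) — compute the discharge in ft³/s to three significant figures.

380 ft³/s

Panel 1-2: Δb = 15.4 ft, d̄ = (0.91+5.33)/2 = 3.12, v̄ = (1.39+2.88)/2 = 2.135 → q = 15.4×3.12×2.135 = 102.6 ft³/s
Panel 2-3: Δb = 7 ft, d̄ = (5.33+6.00)/2 = 5.665, v̄ = (2.88+3.44)/2 = 3.16 → q = 7×5.665×3.16 = 125.3 ft³/s
Panel 3-4: Δb = 18.9 ft, d̄ = (6.00+0.96)/2 = 3.48, v̄ = (3.44+1.19)/2 = 2.315 → q = 18.9×3.48×2.315 = 152.3 ft³/s
Q = Σ q = 380.2 ft³/s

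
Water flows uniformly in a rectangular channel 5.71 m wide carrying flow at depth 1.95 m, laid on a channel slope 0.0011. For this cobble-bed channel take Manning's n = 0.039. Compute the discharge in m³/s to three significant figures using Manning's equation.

10.4 m³/s

A = b·y = 5.71 × 1.95 = 11.13 m²
P = b + 2y = 5.71 + 2×1.95 = 9.610 m
R = A/P = 11.13/9.610 = 1.159 m
Q = (1/n)·A·R^(2/3)·S^(1/2) = (1/0.039) × 11.13 × 1.159^(2/3) × 0.0011^(1/2) = 10.45 m³/s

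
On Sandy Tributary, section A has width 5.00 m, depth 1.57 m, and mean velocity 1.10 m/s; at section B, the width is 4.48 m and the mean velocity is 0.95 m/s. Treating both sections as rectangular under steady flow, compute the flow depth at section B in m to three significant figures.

2.03 m

Q = A₁V₁ = (5.00×1.57) × 1.10 = 8.635 m³/s
d₂ = Q/(b₂ V₂) = 8.635/(4.48×0.95) = 2.029 m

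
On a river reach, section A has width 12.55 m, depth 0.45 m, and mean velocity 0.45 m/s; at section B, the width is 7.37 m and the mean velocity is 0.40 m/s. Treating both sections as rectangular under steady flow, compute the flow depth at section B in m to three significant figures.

0.862 m

Q = A₁V₁ = (12.55×0.45) × 0.45 = 2.541 m³/s
d₂ = Q/(b₂ V₂) = 2.541/(7.37×0.40) = 0.8621 m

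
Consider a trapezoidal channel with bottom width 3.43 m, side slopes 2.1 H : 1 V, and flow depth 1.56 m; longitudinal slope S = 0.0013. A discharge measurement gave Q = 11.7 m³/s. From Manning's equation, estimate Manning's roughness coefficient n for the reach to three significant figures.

0.0318

A = (b + z·y)·y = (3.43 + 2.1×1.56)×1.56 = 10.46 m²
P = b + 2y√(1+z²) = 3.43 + 2×1.56×√(1+2.1²) = 10.69 m
R = A/P = 10.46/10.69 = 0.9789 m
n = (1/Q)·A·R^(2/3)·S^(1/2) = (1/11.7) × 10.46 × 0.9859 × 0.03606 = 0.03178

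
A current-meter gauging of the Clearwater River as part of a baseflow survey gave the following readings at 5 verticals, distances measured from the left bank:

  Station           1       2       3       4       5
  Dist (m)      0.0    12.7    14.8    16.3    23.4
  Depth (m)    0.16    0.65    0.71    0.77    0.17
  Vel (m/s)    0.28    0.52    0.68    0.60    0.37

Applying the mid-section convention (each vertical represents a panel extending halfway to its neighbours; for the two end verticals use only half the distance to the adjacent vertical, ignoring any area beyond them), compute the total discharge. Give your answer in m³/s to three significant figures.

w_1 = (12.7 − 0.0)/2 = 6.35 m; q_1 = 0.28 × 0.16 × 6.35 = 0.2845 m³/s
w_2 = (14.8 − 0.0)/2 = 7.4 m; q_2 = 0.52 × 0.65 × 7.4 = 2.501 m³/s
w_3 = (16.3 − 12.7)/2 = 1.8 m; q_3 = 0.68 × 0.71 × 1.8 = 0.8690 m³/s
w_4 = (23.4 − 14.8)/2 = 4.3 m; q_4 = 0.60 × 0.77 × 4.3 = 1.987 m³/s
w_5 = (23.4 − 16.3)/2 = 3.55 m; q_5 = 0.37 × 0.17 × 3.55 = 0.2233 m³/s
Q = Σ qᵢ = 5.865 m³/s

5.86 m³/s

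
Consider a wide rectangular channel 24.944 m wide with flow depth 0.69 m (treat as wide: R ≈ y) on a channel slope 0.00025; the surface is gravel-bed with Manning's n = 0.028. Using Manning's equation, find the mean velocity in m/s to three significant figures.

0.441 m/s

A = b·y = 24.944 × 0.69 = 17.21 m²
Wide channel: R ≈ y = 0.69 m
Q = (1/n)·A·R^(2/3)·S^(1/2) = (1/0.028) × 17.21 × 0.6900^(2/3) × 0.00025^(1/2) = 7.589 m³/s
V = Q/A = 7.589/17.21 = 0.4409 m/s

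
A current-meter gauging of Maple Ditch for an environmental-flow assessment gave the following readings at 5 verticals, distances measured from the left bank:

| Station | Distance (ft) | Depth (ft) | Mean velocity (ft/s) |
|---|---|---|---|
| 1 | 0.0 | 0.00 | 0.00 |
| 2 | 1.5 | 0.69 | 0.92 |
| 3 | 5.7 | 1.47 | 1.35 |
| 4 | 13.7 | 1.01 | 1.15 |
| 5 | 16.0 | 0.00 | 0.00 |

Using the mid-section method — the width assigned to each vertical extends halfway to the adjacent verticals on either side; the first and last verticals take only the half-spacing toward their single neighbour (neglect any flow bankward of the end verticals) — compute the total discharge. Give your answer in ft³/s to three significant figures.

w_2 = (5.7 − 0.0)/2 = 2.85 ft; q_2 = 0.92 × 0.69 × 2.85 = 1.809 ft³/s
w_3 = (13.7 − 1.5)/2 = 6.1 ft; q_3 = 1.35 × 1.47 × 6.1 = 12.11 ft³/s
w_4 = (16.0 − 5.7)/2 = 5.15 ft; q_4 = 1.15 × 1.01 × 5.15 = 5.982 ft³/s
Stations 1, 5 contribute zero (depth or velocity is 0).
Q = Σ qᵢ = 19.90 ft³/s

19.9 ft³/s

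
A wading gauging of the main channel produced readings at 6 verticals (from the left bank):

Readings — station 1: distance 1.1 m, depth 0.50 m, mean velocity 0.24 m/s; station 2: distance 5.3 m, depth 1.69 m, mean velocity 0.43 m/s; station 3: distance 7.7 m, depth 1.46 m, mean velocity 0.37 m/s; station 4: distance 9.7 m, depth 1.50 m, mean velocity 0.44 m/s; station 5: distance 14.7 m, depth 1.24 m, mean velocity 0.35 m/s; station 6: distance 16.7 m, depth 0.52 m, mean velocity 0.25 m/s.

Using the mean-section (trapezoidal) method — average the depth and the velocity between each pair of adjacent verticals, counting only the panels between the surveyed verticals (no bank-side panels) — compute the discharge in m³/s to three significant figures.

7.49 m³/s

Panel 1-2: Δb = 4.2 m, d̄ = (0.50+1.69)/2 = 1.095, v̄ = (0.24+0.43)/2 = 0.335 → q = 4.2×1.095×0.335 = 1.541 m³/s
Panel 2-3: Δb = 2.4 m, d̄ = (1.69+1.46)/2 = 1.575, v̄ = (0.43+0.37)/2 = 0.4 → q = 2.4×1.575×0.4 = 1.512 m³/s
Panel 3-4: Δb = 2 m, d̄ = (1.46+1.50)/2 = 1.48, v̄ = (0.37+0.44)/2 = 0.405 → q = 2×1.48×0.405 = 1.199 m³/s
Panel 4-5: Δb = 5 m, d̄ = (1.50+1.24)/2 = 1.37, v̄ = (0.44+0.35)/2 = 0.395 → q = 5×1.37×0.395 = 2.706 m³/s
Panel 5-6: Δb = 2 m, d̄ = (1.24+0.52)/2 = 0.88, v̄ = (0.35+0.25)/2 = 0.3 → q = 2×0.88×0.3 = 0.5280 m³/s
Q = Σ q = 7.485 m³/s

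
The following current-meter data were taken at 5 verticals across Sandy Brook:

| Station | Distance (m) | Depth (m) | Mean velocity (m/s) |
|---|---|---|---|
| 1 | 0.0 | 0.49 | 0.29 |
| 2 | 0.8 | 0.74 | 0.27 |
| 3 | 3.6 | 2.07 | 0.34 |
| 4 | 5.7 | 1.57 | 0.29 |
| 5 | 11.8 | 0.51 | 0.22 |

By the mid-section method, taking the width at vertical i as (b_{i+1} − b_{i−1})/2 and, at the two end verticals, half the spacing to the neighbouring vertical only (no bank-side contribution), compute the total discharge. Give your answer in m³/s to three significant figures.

w_1 = (0.8 − 0.0)/2 = 0.4 m; q_1 = 0.29 × 0.49 × 0.4 = 0.05684 m³/s
w_2 = (3.6 − 0.0)/2 = 1.8 m; q_2 = 0.27 × 0.74 × 1.8 = 0.3596 m³/s
w_3 = (5.7 − 0.8)/2 = 2.45 m; q_3 = 0.34 × 2.07 × 2.45 = 1.724 m³/s
w_4 = (11.8 − 3.6)/2 = 4.1 m; q_4 = 0.29 × 1.57 × 4.1 = 1.867 m³/s
w_5 = (11.8 − 5.7)/2 = 3.05 m; q_5 = 0.22 × 0.51 × 3.05 = 0.3422 m³/s
Q = Σ qᵢ = 4.350 m³/s

4.35 m³/s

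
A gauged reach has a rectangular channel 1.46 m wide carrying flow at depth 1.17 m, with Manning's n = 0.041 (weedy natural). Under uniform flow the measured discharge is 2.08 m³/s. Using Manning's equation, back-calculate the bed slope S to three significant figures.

A = b·y = 1.46 × 1.17 = 1.708 m²
P = b + 2y = 1.46 + 2×1.17 = 3.800 m
R = A/P = 1.708/3.800 = 0.4495 m
S = (Q·n / (1·A·R^(2/3)))² = (2.08×0.041 / (1×1.708×0.5868))² = 0.007238

0.00724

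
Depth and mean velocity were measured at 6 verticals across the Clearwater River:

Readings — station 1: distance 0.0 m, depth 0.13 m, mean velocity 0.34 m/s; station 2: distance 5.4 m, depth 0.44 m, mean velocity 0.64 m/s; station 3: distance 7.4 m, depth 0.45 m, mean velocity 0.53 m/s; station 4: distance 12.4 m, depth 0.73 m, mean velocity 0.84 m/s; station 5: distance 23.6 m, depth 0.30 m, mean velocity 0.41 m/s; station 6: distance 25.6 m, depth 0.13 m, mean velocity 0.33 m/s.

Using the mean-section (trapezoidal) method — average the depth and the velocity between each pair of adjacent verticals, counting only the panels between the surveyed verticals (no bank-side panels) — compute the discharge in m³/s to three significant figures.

Panel 1-2: Δb = 5.4 m, d̄ = (0.13+0.44)/2 = 0.285, v̄ = (0.34+0.64)/2 = 0.49 → q = 5.4×0.285×0.49 = 0.7541 m³/s
Panel 2-3: Δb = 2 m, d̄ = (0.44+0.45)/2 = 0.445, v̄ = (0.64+0.53)/2 = 0.585 → q = 2×0.445×0.585 = 0.5207 m³/s
Panel 3-4: Δb = 5 m, d̄ = (0.45+0.73)/2 = 0.59, v̄ = (0.53+0.84)/2 = 0.685 → q = 5×0.59×0.685 = 2.021 m³/s
Panel 4-5: Δb = 11.2 m, d̄ = (0.73+0.30)/2 = 0.515, v̄ = (0.84+0.41)/2 = 0.625 → q = 11.2×0.515×0.625 = 3.605 m³/s
Panel 5-6: Δb = 2 m, d̄ = (0.30+0.13)/2 = 0.215, v̄ = (0.41+0.33)/2 = 0.37 → q = 2×0.215×0.37 = 0.1591 m³/s
Q = Σ q = 7.060 m³/s

7.06 m³/s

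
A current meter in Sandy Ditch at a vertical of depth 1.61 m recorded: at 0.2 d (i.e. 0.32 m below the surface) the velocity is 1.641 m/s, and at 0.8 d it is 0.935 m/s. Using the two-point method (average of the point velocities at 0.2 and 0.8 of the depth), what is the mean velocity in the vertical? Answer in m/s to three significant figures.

v̄ = (1.641 + 0.935) / 2 = 1.288 m/s

1.29 m/s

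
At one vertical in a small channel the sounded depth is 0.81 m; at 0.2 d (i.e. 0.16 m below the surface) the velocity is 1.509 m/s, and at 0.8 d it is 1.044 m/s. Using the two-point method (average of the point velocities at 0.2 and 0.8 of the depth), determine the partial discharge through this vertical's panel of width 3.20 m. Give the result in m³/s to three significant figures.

v̄ = (1.509 + 1.044) / 2 = 1.277 m/s
q = v̄ × d × w = 1.277 × 0.81 × 3.20 = 3.309 m³/s

3.31 m³/s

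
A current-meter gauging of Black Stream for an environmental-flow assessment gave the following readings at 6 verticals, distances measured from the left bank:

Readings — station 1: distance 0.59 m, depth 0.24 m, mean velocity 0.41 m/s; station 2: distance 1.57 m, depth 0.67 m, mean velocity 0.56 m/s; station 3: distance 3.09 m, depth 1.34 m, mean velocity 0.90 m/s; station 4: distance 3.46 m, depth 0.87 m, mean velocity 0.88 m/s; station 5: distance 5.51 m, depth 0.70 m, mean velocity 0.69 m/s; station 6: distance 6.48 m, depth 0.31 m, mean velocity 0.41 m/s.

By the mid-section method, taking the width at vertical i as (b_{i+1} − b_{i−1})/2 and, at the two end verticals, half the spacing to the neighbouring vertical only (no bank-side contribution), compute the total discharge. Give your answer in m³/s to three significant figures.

3.37 m³/s

w_1 = (1.57 − 0.59)/2 = 0.49 m; q_1 = 0.41 × 0.24 × 0.49 = 0.04822 m³/s
w_2 = (3.09 − 0.59)/2 = 1.25 m; q_2 = 0.56 × 0.67 × 1.25 = 0.4690 m³/s
w_3 = (3.46 − 1.57)/2 = 0.945 m; q_3 = 0.90 × 1.34 × 0.945 = 1.140 m³/s
w_4 = (5.51 − 3.09)/2 = 1.21 m; q_4 = 0.88 × 0.87 × 1.21 = 0.9264 m³/s
w_5 = (6.48 − 3.46)/2 = 1.51 m; q_5 = 0.69 × 0.70 × 1.51 = 0.7293 m³/s
w_6 = (6.48 − 5.51)/2 = 0.485 m; q_6 = 0.41 × 0.31 × 0.485 = 0.06164 m³/s
Q = Σ qᵢ = 3.374 m³/s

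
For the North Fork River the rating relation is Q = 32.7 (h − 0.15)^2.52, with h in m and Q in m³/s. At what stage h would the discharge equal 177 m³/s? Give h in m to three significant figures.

2.10 m

h − h₀ = (Q/C)^(1/b) = (177/32.7)^(1/2.52) = 1.955 m
h = 0.15 + 1.955 = 2.105 m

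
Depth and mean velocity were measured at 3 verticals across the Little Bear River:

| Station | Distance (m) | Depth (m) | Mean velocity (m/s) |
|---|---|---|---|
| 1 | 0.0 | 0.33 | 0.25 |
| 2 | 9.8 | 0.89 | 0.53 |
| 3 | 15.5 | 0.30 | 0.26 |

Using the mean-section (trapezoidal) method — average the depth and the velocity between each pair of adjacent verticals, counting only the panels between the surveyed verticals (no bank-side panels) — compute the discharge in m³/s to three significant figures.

Panel 1-2: Δb = 9.8 m, d̄ = (0.33+0.89)/2 = 0.61, v̄ = (0.25+0.53)/2 = 0.39 → q = 9.8×0.61×0.39 = 2.331 m³/s
Panel 2-3: Δb = 5.7 m, d̄ = (0.89+0.30)/2 = 0.595, v̄ = (0.53+0.26)/2 = 0.395 → q = 5.7×0.595×0.395 = 1.340 m³/s
Q = Σ q = 3.671 m³/s

3.67 m³/s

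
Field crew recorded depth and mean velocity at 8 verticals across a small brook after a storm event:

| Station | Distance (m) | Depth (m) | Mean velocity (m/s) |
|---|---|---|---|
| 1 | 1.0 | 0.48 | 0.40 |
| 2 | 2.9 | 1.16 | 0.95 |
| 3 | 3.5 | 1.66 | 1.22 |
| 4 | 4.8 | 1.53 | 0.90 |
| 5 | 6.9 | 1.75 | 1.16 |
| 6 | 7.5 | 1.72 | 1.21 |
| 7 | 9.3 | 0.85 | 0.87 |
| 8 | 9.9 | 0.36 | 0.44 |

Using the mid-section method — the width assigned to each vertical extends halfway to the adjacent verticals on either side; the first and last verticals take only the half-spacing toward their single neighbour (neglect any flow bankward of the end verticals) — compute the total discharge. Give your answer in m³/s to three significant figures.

w_1 = (2.9 − 1.0)/2 = 0.95 m; q_1 = 0.40 × 0.48 × 0.95 = 0.1824 m³/s
w_2 = (3.5 − 1.0)/2 = 1.25 m; q_2 = 0.95 × 1.16 × 1.25 = 1.378 m³/s
w_3 = (4.8 − 2.9)/2 = 0.95 m; q_3 = 1.22 × 1.66 × 0.95 = 1.924 m³/s
w_4 = (6.9 − 3.5)/2 = 1.7 m; q_4 = 0.90 × 1.53 × 1.7 = 2.341 m³/s
w_5 = (7.5 − 4.8)/2 = 1.35 m; q_5 = 1.16 × 1.75 × 1.35 = 2.741 m³/s
w_6 = (9.3 − 6.9)/2 = 1.2 m; q_6 = 1.21 × 1.72 × 1.2 = 2.497 m³/s
w_7 = (9.9 − 7.5)/2 = 1.2 m; q_7 = 0.87 × 0.85 × 1.2 = 0.8874 m³/s
w_8 = (9.9 − 9.3)/2 = 0.3 m; q_8 = 0.44 × 0.36 × 0.3 = 0.04752 m³/s
Q = Σ qᵢ = 12.00 m³/s

12.0 m³/s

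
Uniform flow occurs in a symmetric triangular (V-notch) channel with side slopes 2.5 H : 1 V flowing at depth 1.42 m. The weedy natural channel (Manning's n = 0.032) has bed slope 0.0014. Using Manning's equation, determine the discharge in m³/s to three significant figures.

4.46 m³/s

A = z·y² = 2.5×1.42² = 5.041 m²
P = 2y√(1+z²) = 2×1.42×√(1+2.5²) = 7.647 m
R = A/P = 5.041/7.647 = 0.6592 m
Q = (1/n)·A·R^(2/3)·S^(1/2) = (1/0.032) × 5.041 × 0.6592^(2/3) × 0.0014^(1/2) = 4.465 m³/s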